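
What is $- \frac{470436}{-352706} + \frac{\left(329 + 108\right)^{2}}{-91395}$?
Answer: $- \frac{12180206947}{16117782435} \approx -0.7557$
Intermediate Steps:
$- \frac{470436}{-352706} + \frac{\left(329 + 108\right)^{2}}{-91395} = \left(-470436\right) \left(- \frac{1}{352706}\right) + 437^{2} \left(- \frac{1}{91395}\right) = \frac{235218}{176353} + 190969 \left(- \frac{1}{91395}\right) = \frac{235218}{176353} - \frac{190969}{91395} = - \frac{12180206947}{16117782435}$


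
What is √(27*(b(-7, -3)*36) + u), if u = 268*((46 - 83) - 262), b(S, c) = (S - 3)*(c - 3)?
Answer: 2*I*√5453 ≈ 147.69*I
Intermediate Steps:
b(S, c) = (-3 + S)*(-3 + c)
u = -80132 (u = 268*(-37 - 262) = 268*(-299) = -80132)
√(27*(b(-7, -3)*36) + u) = √(27*((9 - 3*(-7) - 3*(-3) - 7*(-3))*36) - 80132) = √(27*((9 + 21 + 9 + 21)*36) - 80132) = √(27*(60*36) - 80132) = √(27*2160 - 80132) = √(58320 - 80132) = √(-21812) = 2*I*√5453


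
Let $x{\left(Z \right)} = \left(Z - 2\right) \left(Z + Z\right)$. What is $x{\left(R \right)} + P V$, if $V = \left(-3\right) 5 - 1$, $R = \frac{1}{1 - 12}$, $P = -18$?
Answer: $\frac{34894}{121} \approx 288.38$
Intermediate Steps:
$R = - \frac{1}{11}$ ($R = \frac{1}{-11} = - \frac{1}{11} \approx -0.090909$)
$x{\left(Z \right)} = 2 Z \left(-2 + Z\right)$ ($x{\left(Z \right)} = \left(-2 + Z\right) 2 Z = 2 Z \left(-2 + Z\right)$)
$V = -16$ ($V = -15 - 1 = -16$)
$x{\left(R \right)} + P V = 2 \left(- \frac{1}{11}\right) \left(-2 - \frac{1}{11}\right) - -288 = 2 \left(- \frac{1}{11}\right) \left(- \frac{23}{11}\right) + 288 = \frac{46}{121} + 288 = \frac{34894}{121}$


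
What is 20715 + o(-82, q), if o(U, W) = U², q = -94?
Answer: 27439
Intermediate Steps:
20715 + o(-82, q) = 20715 + (-82)² = 20715 + 6724 = 27439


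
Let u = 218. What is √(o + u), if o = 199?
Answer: √417 ≈ 20.421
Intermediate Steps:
√(o + u) = √(199 + 218) = √417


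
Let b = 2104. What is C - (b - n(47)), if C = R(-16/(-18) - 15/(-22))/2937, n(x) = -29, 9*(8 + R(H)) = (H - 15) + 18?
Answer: -11163567973/5233734 ≈ -2133.0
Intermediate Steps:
R(H) = -23/3 + H/9 (R(H) = -8 + ((H - 15) + 18)/9 = -8 + ((-15 + H) + 18)/9 = -8 + (3 + H)/9 = -8 + (⅓ + H/9) = -23/3 + H/9)
C = -13351/5233734 (C = (-23/3 + (-16/(-18) - 15/(-22))/9)/2937 = (-23/3 + (-16*(-1/18) - 15*(-1/22))/9)*(1/2937) = (-23/3 + (8/9 + 15/22)/9)*(1/2937) = (-23/3 + (⅑)*(311/198))*(1/2937) = (-23/3 + 311/1782)*(1/2937) = -13351/1782*1/2937 = -13351/5233734 ≈ -0.0025510)
C - (b - n(47)) = -13351/5233734 - (2104 - 1*(-29)) = -13351/5233734 - (2104 + 29) = -13351/5233734 - 1*2133 = -13351/5233734 - 2133 = -11163567973/5233734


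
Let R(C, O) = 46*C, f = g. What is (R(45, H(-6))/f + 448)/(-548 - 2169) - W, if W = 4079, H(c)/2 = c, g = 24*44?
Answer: -1950624361/478192 ≈ -4079.2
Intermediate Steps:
g = 1056
f = 1056
H(c) = 2*c
(R(45, H(-6))/f + 448)/(-548 - 2169) - W = ((46*45)/1056 + 448)/(-548 - 2169) - 1*4079 = (2070*(1/1056) + 448)/(-2717) - 4079 = (345/176 + 448)*(-1/2717) - 4079 = (79193/176)*(-1/2717) - 4079 = -79193/478192 - 4079 = -1950624361/478192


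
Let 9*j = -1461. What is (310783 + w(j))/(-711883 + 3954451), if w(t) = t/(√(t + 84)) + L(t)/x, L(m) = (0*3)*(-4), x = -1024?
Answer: 310783/3242568 + 487*I*√705/2286010440 ≈ 0.095845 + 5.6565e-6*I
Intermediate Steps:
j = -487/3 (j = (⅑)*(-1461) = -487/3 ≈ -162.33)
L(m) = 0 (L(m) = 0*(-4) = 0)
w(t) = t/√(84 + t) (w(t) = t/(√(t + 84)) + 0/(-1024) = t/(√(84 + t)) + 0*(-1/1024) = t/√(84 + t) + 0 = t/√(84 + t))
(310783 + w(j))/(-711883 + 3954451) = (310783 - 487/(3*√(84 - 487/3)))/(-711883 + 3954451) = (310783 - (-487)*I*√705/705)/3242568 = (310783 - (-487)*I*√705/705)*(1/3242568) = (310783 + 487*I*√705/705)*(1/3242568) = 310783/3242568 + 487*I*√705/2286010440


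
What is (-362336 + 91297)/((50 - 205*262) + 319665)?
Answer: -271039/266005 ≈ -1.0189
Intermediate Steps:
(-362336 + 91297)/((50 - 205*262) + 319665) = -271039/((50 - 53710) + 319665) = -271039/(-53660 + 319665) = -271039/266005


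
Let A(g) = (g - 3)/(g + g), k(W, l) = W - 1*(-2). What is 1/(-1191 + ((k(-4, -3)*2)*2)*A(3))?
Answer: -1/1191 ≈ -0.00083963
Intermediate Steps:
k(W, l) = 2 + W (k(W, l) = W + 2 = 2 + W)
A(g) = (-3 + g)/(2*g) (A(g) = (-3 + g)/((2*g)) = (-3 + g)*(1/(2*g)) = (-3 + g)/(2*g))
1/(-1191 + ((k(-4, -3)*2)*2)*A(3)) = 1/(-1191 + (((2 - 4)*2)*2)*((½)*(-3 + 3)/3)) = 1/(-1191 + (-2*2*2)*((½)*(⅓)*0)) = 1/(-1191 - 4*2*0) = 1/(-1191 - 8*0) = 1/(-1191 + 0) = 1/(-1191) = -1/1191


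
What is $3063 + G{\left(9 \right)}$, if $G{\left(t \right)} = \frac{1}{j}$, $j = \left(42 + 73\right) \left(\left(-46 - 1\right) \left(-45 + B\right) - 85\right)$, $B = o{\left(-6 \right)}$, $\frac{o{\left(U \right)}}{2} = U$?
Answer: $\frac{913723531}{298310} \approx 3063.0$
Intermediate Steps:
$o{\left(U \right)} = 2 U$
$B = -12$ ($B = 2 \left(-6\right) = -12$)
$j = 298310$ ($j = \left(42 + 73\right) \left(\left(-46 - 1\right) \left(-45 - 12\right) - 85\right) = 115 \left(\left(-47\right) \left(-57\right) - 85\right) = 115 \left(2679 - 85\right) = 115 \cdot 2594 = 298310$)
$G{\left(t \right)} = \frac{1}{298310}$
$3063 + G{\left(9 \right)} = 3063 + \frac{1}{298310} = \frac{913723531}{298310}$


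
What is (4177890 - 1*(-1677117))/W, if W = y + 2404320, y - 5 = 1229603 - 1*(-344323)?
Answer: 5855007/3978251 ≈ 1.4718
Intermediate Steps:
y = 1573931 (y = 5 + (1229603 - 1*(-344323)) = 5 + (1229603 + 344323) = 5 + 1573926 = 1573931)
W = 3978251 (W = 1573931 + 2404320 = 3978251)
(4177890 - 1*(-1677117))/W = (4177890 - 1*(-1677117))/3978251 = (4177890 + 1677117)*(1/3978251) = 5855007*(1/3978251) = 5855007/3978251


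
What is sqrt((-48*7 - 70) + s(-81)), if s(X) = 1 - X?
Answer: 18*I ≈ 18.0*I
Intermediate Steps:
sqrt((-48*7 - 70) + s(-81)) = sqrt((-48*7 - 70) + (1 - 1*(-81))) = sqrt((-336 - 70) + (1 + 81)) = sqrt(-406 + 82) = sqrt(-324) = 18*I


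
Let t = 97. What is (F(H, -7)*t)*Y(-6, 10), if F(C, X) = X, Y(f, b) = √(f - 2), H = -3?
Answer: -1358*I*√2 ≈ -1920.5*I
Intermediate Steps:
Y(f, b) = √(-2 + f)
(F(H, -7)*t)*Y(-6, 10) = (-7*97)*√(-2 - 6) = -1358*I*√2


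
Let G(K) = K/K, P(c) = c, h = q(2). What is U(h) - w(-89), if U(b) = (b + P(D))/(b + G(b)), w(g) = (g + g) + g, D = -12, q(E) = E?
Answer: 791/3 ≈ 263.67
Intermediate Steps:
h = 2
G(K) = 1
w(g) = 3*g (w(g) = 2*g + g = 3*g)
U(b) = (-12 + b)/(1 + b) (U(b) = (b - 12)/(b + 1) = (-12 + b)/(1 + b))
U(h) - w(-89) = (-12 + 2)/(1 + 2) - 3*(-89) = -10/3 - 1*(-267) = (1/3)*(-10) + 267 = -10/3 + 267 = 791/3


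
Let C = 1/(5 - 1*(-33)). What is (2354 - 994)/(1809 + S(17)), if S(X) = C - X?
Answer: 51680/68097 ≈ 0.75892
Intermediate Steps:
C = 1/38 (C = 1/(5 + 33) = 1/38 ≈ 0.026316)
S(X) = 1/38 - X
(2354 - 994)/(1809 + S(17)) = (2354 - 994)/(1809 + (1/38 - 1*17)) = 1360/(1809 + (1/38 - 17)) = 1360/(1809 - 645/38) = 1360/(68097/38) = 1360*(38/68097) = 51680/68097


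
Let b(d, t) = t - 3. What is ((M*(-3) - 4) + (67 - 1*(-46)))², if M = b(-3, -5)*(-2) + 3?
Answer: 2704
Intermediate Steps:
b(d, t) = -3 + t
M = 19 (M = (-3 - 5)*(-2) + 3 = -8*(-2) + 3 = 16 + 3 = 19)
((M*(-3) - 4) + (67 - 1*(-46)))² = ((19*(-3) - 4) + (67 - 1*(-46)))² = ((-57 - 4) + (67 + 46))² = (-61 + 113)² = 52² = 2704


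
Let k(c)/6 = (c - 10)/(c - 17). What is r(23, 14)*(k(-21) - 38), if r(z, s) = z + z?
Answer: -28934/19 ≈ -1522.8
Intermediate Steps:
r(z, s) = 2*z
k(c) = 6*(-10 + c)/(-17 + c) (k(c) = 6*((c - 10)/(c - 17)) = 6*((-10 + c)/(-17 + c)) = 6*(-10 + c)/(-17 + c))
r(23, 14)*(k(-21) - 38) = (2*23)*(6*(-10 - 21)/(-17 - 21) - 38) = 46*(6*(-31)/(-38) - 38) = 46*(6*(-1/38)*(-31) - 38) = 46*(93/19 - 38) = 46*(-629/19) = -28934/19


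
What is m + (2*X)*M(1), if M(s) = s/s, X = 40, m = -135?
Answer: -55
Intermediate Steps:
M(s) = 1
m + (2*X)*M(1) = -135 + (2*40)*1 = -135 + 80*1 = -135 + 80 = -55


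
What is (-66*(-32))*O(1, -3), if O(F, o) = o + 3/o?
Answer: -8448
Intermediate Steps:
(-66*(-32))*O(1, -3) = (-66*(-32))*(-3 + 3/(-3)) = 2112*(-3 + 3*(-1/3)) = 2112*(-3 - 1) = 2112*(-4) = -8448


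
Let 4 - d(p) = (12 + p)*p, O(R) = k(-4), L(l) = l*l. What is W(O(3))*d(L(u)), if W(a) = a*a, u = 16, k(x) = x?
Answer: -1097664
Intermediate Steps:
L(l) = l**2
O(R) = -4
d(p) = 4 - p*(12 + p) (d(p) = 4 - (12 + p)*p = 4 - p*(12 + p))
W(a) = a**2
W(O(3))*d(L(u)) = (-4)**2*(4 - (16**2)**2 - 12*16**2) = 16*(4 - 1*256**2 - 12*256) = 16*(4 - 1*65536 - 3072) = 16*(4 - 65536 - 3072) = 16*(-68604) = -1097664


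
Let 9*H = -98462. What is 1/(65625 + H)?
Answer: 9/492163 ≈ 1.8287e-5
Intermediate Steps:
H = -98462/9 (H = (1/9)*(-98462) = -98462/9 ≈ -10940.)
1/(65625 + H) = 1/(65625 - 98462/9) = 1/(492163/9) = 9/492163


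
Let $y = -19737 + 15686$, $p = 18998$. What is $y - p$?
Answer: $-23049$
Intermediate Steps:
$y = -4051$
$y - p = -4051 - 18998 = -23049$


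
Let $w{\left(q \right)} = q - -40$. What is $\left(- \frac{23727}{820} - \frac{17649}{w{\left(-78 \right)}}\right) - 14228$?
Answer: $- \frac{214886963}{15580} \approx -13792.0$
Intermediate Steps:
$w{\left(q \right)} = 40 + q$ ($w{\left(q \right)} = q + 40 = 40 + q$)
$\left(- \frac{23727}{820} - \frac{17649}{w{\left(-78 \right)}}\right) - 14228 = \left(- \frac{23727}{820} - \frac{17649}{40 - 78}\right) - 14228 = \left(\left(-23727\right) \frac{1}{820} - \frac{17649}{-38}\right) - 14228 = \left(- \frac{23727}{820} - - \frac{17649}{38}\right) - 14228 = \left(- \frac{23727}{820} + \frac{17649}{38}\right) - 14228 = \frac{6785277}{15580} - 14228 = - \frac{214886963}{15580}$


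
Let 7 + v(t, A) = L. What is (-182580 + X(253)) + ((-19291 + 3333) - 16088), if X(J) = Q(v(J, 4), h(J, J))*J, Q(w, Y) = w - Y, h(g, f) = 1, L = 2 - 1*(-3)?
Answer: -215385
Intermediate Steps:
L = 5 (L = 2 + 3 = 5)
v(t, A) = -2 (v(t, A) = -7 + 5 = -2)
X(J) = -3*J (X(J) = (-2 - 1*1)*J = (-2 - 1)*J = -3*J)
(-182580 + X(253)) + ((-19291 + 3333) - 16088) = (-182580 - 3*253) + ((-19291 + 3333) - 16088) = (-182580 - 759) + (-15958 - 16088) = -183339 - 32046 = -215385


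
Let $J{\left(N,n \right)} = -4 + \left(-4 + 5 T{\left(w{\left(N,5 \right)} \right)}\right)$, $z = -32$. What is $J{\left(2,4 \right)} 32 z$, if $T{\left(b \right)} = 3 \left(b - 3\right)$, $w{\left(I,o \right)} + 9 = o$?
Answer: $115712$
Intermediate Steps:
$w{\left(I,o \right)} = -9 + o$
$T{\left(b \right)} = -9 + 3 b$ ($T{\left(b \right)} = 3 \left(-3 + b\right) = -9 + 3 b$)
$J{\left(N,n \right)} = -113$ ($J{\left(N,n \right)} = -4 + \left(-4 + 5 \left(-9 + 3 \left(-9 + 5\right)\right)\right) = -4 + \left(-4 + 5 \left(-9 + 3 \left(-4\right)\right)\right) = -4 + \left(-4 + 5 \left(-9 - 12\right)\right) = -4 + \left(-4 + 5 \left(-21\right)\right) = -4 - 109 = -113$)
$J{\left(2,4 \right)} 32 z = \left(-113\right) 32 \left(-32\right) = \left(-3616\right) \left(-32\right) = 115712$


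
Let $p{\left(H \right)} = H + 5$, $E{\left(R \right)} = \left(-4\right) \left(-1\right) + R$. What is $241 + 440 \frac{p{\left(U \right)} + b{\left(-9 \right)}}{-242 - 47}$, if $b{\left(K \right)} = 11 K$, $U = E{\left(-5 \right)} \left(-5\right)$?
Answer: $\frac{108809}{289} \approx 376.5$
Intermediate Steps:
$E{\left(R \right)} = 4 + R$
$U = 5$ ($U = \left(4 - 5\right) \left(-5\right) = \left(-1\right) \left(-5\right) = 5$)
$p{\left(H \right)} = 5 + H$
$241 + 440 \frac{p{\left(U \right)} + b{\left(-9 \right)}}{-242 - 47} = 241 + 440 \frac{\left(5 + 5\right) + 11 \left(-9\right)}{-242 - 47} = 241 + 440 \frac{10 - 99}{-289} = 241 + 440 \left(\left(-89\right) \left(- \frac{1}{289}\right)\right) = 241 + 440 \cdot \frac{89}{289} = 241 + \frac{39160}{289} = \frac{108809}{289}$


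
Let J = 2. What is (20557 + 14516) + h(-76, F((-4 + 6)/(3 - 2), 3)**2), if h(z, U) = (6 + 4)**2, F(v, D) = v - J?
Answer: 35173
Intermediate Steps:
F(v, D) = -2 + v (F(v, D) = v - 1*2 = v - 2 = -2 + v)
h(z, U) = 100 (h(z, U) = 10**2 = 100)
(20557 + 14516) + h(-76, F((-4 + 6)/(3 - 2), 3)**2) = (20557 + 14516) + 100 = 35073 + 100 = 35173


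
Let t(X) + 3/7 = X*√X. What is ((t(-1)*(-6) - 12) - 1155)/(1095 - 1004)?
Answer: -627/49 + 6*I/91 ≈ -12.796 + 0.065934*I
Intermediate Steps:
t(X) = -3/7 + X^(3/2) (t(X) = -3/7 + X*√X = -3/7 + X^(3/2))
((t(-1)*(-6) - 12) - 1155)/(1095 - 1004) = (((-3/7 + (-1)^(3/2))*(-6) - 12) - 1155)/(1095 - 1004) = (((-3/7 - I)*(-6) - 12) - 1155)/91 = (((18/7 + 6*I) - 12) - 1155)*(1/91) = ((-66/7 + 6*I) - 1155)*(1/91) = (-8151/7 + 6*I)*(1/91) = -627/49 + 6*I/91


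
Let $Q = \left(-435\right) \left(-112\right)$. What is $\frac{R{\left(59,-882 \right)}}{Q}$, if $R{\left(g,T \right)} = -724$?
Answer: $- \frac{181}{12180} \approx -0.01486$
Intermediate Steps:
$Q = 48720$
$\frac{R{\left(59,-882 \right)}}{Q} = - \frac{724}{48720} = \left(-724\right) \frac{1}{48720} = - \frac{181}{12180}$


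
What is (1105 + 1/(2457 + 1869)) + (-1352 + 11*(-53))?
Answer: -3590579/4326 ≈ -830.00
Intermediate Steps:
(1105 + 1/(2457 + 1869)) + (-1352 + 11*(-53)) = (1105 + 1/4326) + (-1352 - 583) = (1105 + 1/4326) - 1935 = 4780231/4326 - 1935 = -3590579/4326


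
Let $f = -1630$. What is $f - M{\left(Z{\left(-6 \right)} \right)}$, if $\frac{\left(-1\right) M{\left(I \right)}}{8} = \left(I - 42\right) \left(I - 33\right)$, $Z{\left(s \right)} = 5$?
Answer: $6658$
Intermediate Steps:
$M{\left(I \right)} = - 8 \left(-42 + I\right) \left(-33 + I\right)$ ($M{\left(I \right)} = - 8 \left(I - 42\right) \left(I - 33\right) = - 8 \left(-42 + I\right) \left(-33 + I\right)$)
$f - M{\left(Z{\left(-6 \right)} \right)} = -1630 - \left(-11088 - 8 \cdot 5^{2} + 600 \cdot 5\right) = -1630 - \left(-11088 - 200 + 3000\right) = -1630 - -8288 = -1630 + 8288 = 6658$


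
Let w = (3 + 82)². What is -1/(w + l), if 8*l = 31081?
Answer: -8/88881 ≈ -9.0008e-5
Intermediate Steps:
w = 7225 (w = 85² = 7225)
l = 31081/8 (l = (⅛)*31081 = 31081/8 ≈ 3885.1)
-1/(w + l) = -1/(7225 + 31081/8) = -1/88881/8 = -1*8/88881 = -8/88881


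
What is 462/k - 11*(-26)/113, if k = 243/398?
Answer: 6949162/9153 ≈ 759.22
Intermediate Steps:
k = 243/398 (k = 243*(1/398) = 243/398 ≈ 0.61055)
462/k - 11*(-26)/113 = 462/(243/398) - 11*(-26)/113 = 462*(398/243) + 286*(1/113) = 61292/81 + 286/113 = 6949162/9153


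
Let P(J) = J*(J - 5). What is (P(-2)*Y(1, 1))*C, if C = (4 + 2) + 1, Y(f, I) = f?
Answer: 98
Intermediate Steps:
C = 7 (C = 6 + 1 = 7)
P(J) = J*(-5 + J)
(P(-2)*Y(1, 1))*C = (-2*(-5 - 2)*1)*7 = (-2*(-7)*1)*7 = (14*1)*7 = 14*7 = 98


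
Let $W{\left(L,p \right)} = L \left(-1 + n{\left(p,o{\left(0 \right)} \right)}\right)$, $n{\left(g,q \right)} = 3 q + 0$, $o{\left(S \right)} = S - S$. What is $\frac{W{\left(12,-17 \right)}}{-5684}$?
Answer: $\frac{3}{1421} \approx 0.0021112$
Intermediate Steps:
$o{\left(S \right)} = 0$
$n{\left(g,q \right)} = 3 q$
$W{\left(L,p \right)} = - L$ ($W{\left(L,p \right)} = L \left(-1 + 3 \cdot 0\right) = L \left(-1 + 0\right) = L \left(-1\right) = - L$)
$\frac{W{\left(12,-17 \right)}}{-5684} = \frac{\left(-1\right) 12}{-5684} = \left(-12\right) \left(- \frac{1}{5684}\right) = \frac{3}{1421}$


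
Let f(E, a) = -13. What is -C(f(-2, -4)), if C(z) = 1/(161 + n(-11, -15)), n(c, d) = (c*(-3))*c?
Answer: 1/202 ≈ 0.0049505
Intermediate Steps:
n(c, d) = -3*c² (n(c, d) = (-3*c)*c = -3*c²)
C(z) = -1/202 (C(z) = 1/(161 - 3*(-11)²) = 1/(161 - 3*121) = 1/(161 - 363) = 1/(-202) = -1/202)
-C(f(-2, -4)) = -1*(-1/202) = 1/202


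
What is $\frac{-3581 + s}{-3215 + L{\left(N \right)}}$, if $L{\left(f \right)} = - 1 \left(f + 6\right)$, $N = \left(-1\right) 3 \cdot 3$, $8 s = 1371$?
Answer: $\frac{27277}{25696} \approx 1.0615$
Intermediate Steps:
$s = \frac{1371}{8}$ ($s = \frac{1}{8} \cdot 1371 = \frac{1371}{8} \approx 171.38$)
$N = -9$ ($N = \left(-3\right) 3 = -9$)
$L{\left(f \right)} = -6 - f$ ($L{\left(f \right)} = - 1 \left(6 + f\right) = - (6 + f) = -6 - f$)
$\frac{-3581 + s}{-3215 + L{\left(N \right)}} = \frac{-3581 + \frac{1371}{8}}{-3215 - -3} = - \frac{27277}{8 \left(-3215 + \left(-6 + 9\right)\right)} = - \frac{27277}{8 \left(-3215 + 3\right)} = - \frac{27277}{8 \left(-3212\right)} = \left(- \frac{27277}{8}\right) \left(- \frac{1}{3212}\right) = \frac{27277}{25696}$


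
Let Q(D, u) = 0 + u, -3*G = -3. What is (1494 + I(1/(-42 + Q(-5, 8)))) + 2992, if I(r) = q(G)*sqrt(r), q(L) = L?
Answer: 4486 + I*sqrt(34)/34 ≈ 4486.0 + 0.1715*I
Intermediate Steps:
G = 1 (G = -1/3*(-3) = 1)
Q(D, u) = u
I(r) = sqrt(r) (I(r) = 1*sqrt(r) = sqrt(r))
(1494 + I(1/(-42 + Q(-5, 8)))) + 2992 = (1494 + sqrt(1/(-42 + 8))) + 2992 = (1494 + sqrt(1/(-34))) + 2992 = (1494 + sqrt(-1/34)) + 2992 = (1494 + I*sqrt(34)/34) + 2992 = 4486 + I*sqrt(34)/34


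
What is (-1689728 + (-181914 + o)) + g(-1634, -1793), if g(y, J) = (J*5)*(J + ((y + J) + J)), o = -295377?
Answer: 60704526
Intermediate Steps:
g(y, J) = 5*J*(y + 3*J) (g(y, J) = (5*J)*(J + ((J + y) + J)) = (5*J)*(J + (y + 2*J)) = (5*J)*(y + 3*J) = 5*J*(y + 3*J))
(-1689728 + (-181914 + o)) + g(-1634, -1793) = (-1689728 + (-181914 - 295377)) + 5*(-1793)*(-1634 + 3*(-1793)) = (-1689728 - 477291) + 5*(-1793)*(-1634 - 5379) = -2167019 + 5*(-1793)*(-7013) = -2167019 + 62871545 = 60704526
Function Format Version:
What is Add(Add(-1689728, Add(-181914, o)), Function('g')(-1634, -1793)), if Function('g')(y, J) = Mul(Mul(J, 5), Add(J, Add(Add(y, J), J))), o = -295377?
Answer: 60704526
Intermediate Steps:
Function('g')(y, J) = Mul(5, J, Add(y, Mul(3, J))) (Function('g')(y, J) = Mul(Mul(5, J), Add(J, Add(Add(J, y), J))) = Mul(Mul(5, J), Add(J, Add(y, Mul(2, J)))) = Mul(Mul(5, J), Add(y, Mul(3, J))) = Mul(5, J, Add(y, Mul(3, J))))
Add(Add(-1689728, Add(-181914, o)), Function('g')(-1634, -1793)) = Add(Add(-1689728, Add(-181914, -295377)), Mul(5, -1793, Add(-1634, Mul(3, -1793)))) = Add(Add(-1689728, -477291), Mul(5, -1793, Add(-1634, -5379))) = Add(-2167019, Mul(5, -1793, -7013)) = Add(-2167019, 62871545) = 60704526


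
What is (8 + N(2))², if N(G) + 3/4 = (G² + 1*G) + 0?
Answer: 2809/16 ≈ 175.56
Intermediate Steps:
N(G) = -¾ + G + G² (N(G) = -¾ + ((G² + 1*G) + 0) = -¾ + ((G² + G) + 0) = -¾ + ((G + G²) + 0) = -¾ + (G + G²) = -¾ + G + G²)
(8 + N(2))² = (8 + (-¾ + 2 + 2²))² = (8 + (-¾ + 2 + 4))² = (8 + 21/4)² = (53/4)² = 2809/16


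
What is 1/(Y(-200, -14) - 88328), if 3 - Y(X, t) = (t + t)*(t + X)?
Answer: -1/94317 ≈ -1.0603e-5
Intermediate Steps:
Y(X, t) = 3 - 2*t*(X + t) (Y(X, t) = 3 - (t + t)*(t + X) = 3 - 2*t*(X + t))
1/(Y(-200, -14) - 88328) = 1/((3 - 2*(-14)**2 - 2*(-200)*(-14)) - 88328) = 1/((3 - 2*196 - 5600) - 88328) = 1/((3 - 392 - 5600) - 88328) = 1/(-5989 - 88328) = 1/(-94317) = -1/94317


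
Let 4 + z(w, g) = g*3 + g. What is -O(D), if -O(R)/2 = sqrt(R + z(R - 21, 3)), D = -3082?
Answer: 2*I*sqrt(3074) ≈ 110.89*I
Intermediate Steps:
z(w, g) = -4 + 4*g (z(w, g) = -4 + (g*3 + g) = -4 + (3*g + g) = -4 + 4*g)
O(R) = -2*sqrt(8 + R) (O(R) = -2*sqrt(R + (-4 + 4*3)) = -2*sqrt(R + (-4 + 12)) = -2*sqrt(R + 8) = -2*sqrt(8 + R))
-O(D) = -(-2)*sqrt(8 - 3082) = -(-2)*sqrt(-3074) = -(-2)*I*sqrt(3074) = 2*I*sqrt(3074)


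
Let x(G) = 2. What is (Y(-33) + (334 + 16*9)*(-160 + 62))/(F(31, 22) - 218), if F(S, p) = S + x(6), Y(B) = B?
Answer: 46877/185 ≈ 253.39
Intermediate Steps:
F(S, p) = 2 + S (F(S, p) = S + 2 = 2 + S)
(Y(-33) + (334 + 16*9)*(-160 + 62))/(F(31, 22) - 218) = (-33 + (334 + 16*9)*(-160 + 62))/((2 + 31) - 218) = (-33 + (334 + 144)*(-98))/(33 - 218) = (-33 + 478*(-98))/(-185) = -(-33 - 46844)/185 = -1/185*(-46877) = 46877/185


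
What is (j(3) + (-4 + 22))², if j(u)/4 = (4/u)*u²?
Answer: 4356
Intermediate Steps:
j(u) = 16*u (j(u) = 4*((4/u)*u²) = 4*(4*u) = 16*u)
(j(3) + (-4 + 22))² = (16*3 + (-4 + 22))² = (48 + 18)² = 66² = 4356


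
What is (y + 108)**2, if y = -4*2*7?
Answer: 2704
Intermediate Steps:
y = -56 (y = -8*7 = -56)
(y + 108)**2 = (-56 + 108)**2 = 52**2 = 2704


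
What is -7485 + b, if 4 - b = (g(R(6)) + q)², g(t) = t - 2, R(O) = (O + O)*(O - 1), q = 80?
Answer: -26525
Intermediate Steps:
R(O) = 2*O*(-1 + O) (R(O) = (2*O)*(-1 + O) = 2*O*(-1 + O))
g(t) = -2 + t
b = -19040 (b = 4 - ((-2 + 2*6*(-1 + 6)) + 80)² = 4 - ((-2 + 2*6*5) + 80)² = 4 - ((-2 + 60) + 80)² = 4 - (58 + 80)² = 4 - 1*138² = 4 - 1*19044 = 4 - 19044 = -19040)
-7485 + b = -7485 - 19040 = -26525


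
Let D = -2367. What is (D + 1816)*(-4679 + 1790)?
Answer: 1591839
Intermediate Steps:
(D + 1816)*(-4679 + 1790) = (-2367 + 1816)*(-4679 + 1790) = -551*(-2889) = 1591839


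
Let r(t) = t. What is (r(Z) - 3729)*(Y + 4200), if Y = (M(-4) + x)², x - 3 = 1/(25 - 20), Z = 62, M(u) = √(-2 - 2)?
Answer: -385607052/25 - 234688*I/5 ≈ -1.5424e+7 - 46938.0*I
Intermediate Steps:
M(u) = 2*I (M(u) = √(-4) = 2*I)
x = 16/5 (x = 3 + 1/(25 - 20) = 3 + 1/5 = 3 + ⅕ = 16/5 ≈ 3.2000)
Y = (16/5 + 2*I)² (Y = (2*I + 16/5)² = (16/5 + 2*I)² ≈ 6.24 + 12.8*I)
(r(Z) - 3729)*(Y + 4200) = (62 - 3729)*((156/25 + 64*I/5) + 4200) = -3667*(105156/25 + 64*I/5) = -385607052/25 - 234688*I/5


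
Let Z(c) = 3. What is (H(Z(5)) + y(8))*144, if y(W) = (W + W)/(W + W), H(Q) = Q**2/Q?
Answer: 576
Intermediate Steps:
H(Q) = Q
y(W) = 1 (y(W) = (2*W)/((2*W)) = (2*W)*(1/(2*W)) = 1)
(H(Z(5)) + y(8))*144 = (3 + 1)*144 = 4*144 = 576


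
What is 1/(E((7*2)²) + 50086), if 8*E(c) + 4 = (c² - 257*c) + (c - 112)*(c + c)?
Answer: 1/52707 ≈ 1.8973e-5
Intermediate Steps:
E(c) = -½ - 257*c/8 + c²/8 + c*(-112 + c)/4 (E(c) = -½ + ((c² - 257*c) + (c - 112)*(c + c))/8 = -½ + ((c² - 257*c) + (-112 + c)*(2*c))/8 = -½ + ((c² - 257*c) + 2*c*(-112 + c))/8 = -½ + (c² - 257*c + 2*c*(-112 + c))/8 = -½ + (-257*c/8 + c²/8 + c*(-112 + c)/4) = -½ - 257*c/8 + c²/8 + c*(-112 + c)/4)
1/(E((7*2)²) + 50086) = 1/((-½ - 481*(7*2)²/8 + 3*((7*2)²)²/8) + 50086) = 1/((-½ - 481/8*14² + 3*(14²)²/8) + 50086) = 1/((-½ - 481/8*196 + (3/8)*196²) + 50086) = 1/((-½ - 23569/2 + (3/8)*38416) + 50086) = 1/((-½ - 23569/2 + 14406) + 50086) = 1/(2621 + 50086) = 1/52707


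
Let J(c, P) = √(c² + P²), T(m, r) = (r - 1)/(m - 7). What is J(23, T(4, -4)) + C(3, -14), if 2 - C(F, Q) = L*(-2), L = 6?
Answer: 14 + √4786/3 ≈ 37.060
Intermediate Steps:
C(F, Q) = 14 (C(F, Q) = 2 - 6*(-2) = 2 - 1*(-12) = 2 + 12 = 14)
T(m, r) = (-1 + r)/(-7 + m)
J(c, P) = √(P² + c²)
J(23, T(4, -4)) + C(3, -14) = √(((-1 - 4)/(-7 + 4))² + 23²) + 14 = √((-5/(-3))² + 529) + 14 = √((-⅓*(-5))² + 529) + 14 = √((5/3)² + 529) + 14 = √(25/9 + 529) + 14 = √(4786/9) + 14 = √4786/3 + 14 = 14 + √4786/3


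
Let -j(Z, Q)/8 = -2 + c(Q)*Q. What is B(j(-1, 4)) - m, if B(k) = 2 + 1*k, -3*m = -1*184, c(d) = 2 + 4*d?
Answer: -1858/3 ≈ -619.33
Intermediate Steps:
j(Z, Q) = 16 - 8*Q*(2 + 4*Q) (j(Z, Q) = -8*(-2 + (2 + 4*Q)*Q) = -8*(-2 + Q*(2 + 4*Q)) = 16 - 8*Q*(2 + 4*Q))
m = 184/3 (m = -(-1)*184/3 = -1/3*(-184) = 184/3 ≈ 61.333)
B(k) = 2 + k
B(j(-1, 4)) - m = (2 + (16 - 16*4*(1 + 2*4))) - 1*184/3 = (2 + (16 - 16*4*(1 + 8))) - 184/3 = (2 + (16 - 16*4*9)) - 184/3 = (2 + (16 - 576)) - 184/3 = (2 - 560) - 184/3 = -558 - 184/3 = -1858/3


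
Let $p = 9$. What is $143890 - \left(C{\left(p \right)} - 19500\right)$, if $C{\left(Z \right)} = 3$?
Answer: $163387$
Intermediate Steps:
$143890 - \left(C{\left(p \right)} - 19500\right) = 143890 - \left(3 - 19500\right) = 143890 - -19497 = 143890 + 19497 = 163387$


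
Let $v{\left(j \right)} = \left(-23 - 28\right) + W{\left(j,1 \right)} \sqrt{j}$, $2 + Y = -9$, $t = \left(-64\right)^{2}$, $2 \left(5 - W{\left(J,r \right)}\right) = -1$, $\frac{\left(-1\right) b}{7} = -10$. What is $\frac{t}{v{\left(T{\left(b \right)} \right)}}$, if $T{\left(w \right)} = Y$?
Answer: $- \frac{835584}{11735} - \frac{90112 i \sqrt{11}}{11735} \approx -71.204 - 25.468 i$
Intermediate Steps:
$b = 70$ ($b = \left(-7\right) \left(-10\right) = 70$)
$W{\left(J,r \right)} = \frac{11}{2}$ ($W{\left(J,r \right)} = 5 - - \frac{1}{2} = 5 + \frac{1}{2} = \frac{11}{2}$)
$t = 4096$
$Y = -11$ ($Y = -2 - 9 = -11$)
$T{\left(w \right)} = -11$
$v{\left(j \right)} = -51 + \frac{11 \sqrt{j}}{2}$ ($v{\left(j \right)} = \left(-23 - 28\right) + \frac{11 \sqrt{j}}{2} = -51 + \frac{11 \sqrt{j}}{2}$)
$\frac{t}{v{\left(T{\left(b \right)} \right)}} = \frac{4096}{-51 + \frac{11 \sqrt{-11}}{2}} = \frac{4096}{-51 + \frac{11 i \sqrt{11}}{2}}$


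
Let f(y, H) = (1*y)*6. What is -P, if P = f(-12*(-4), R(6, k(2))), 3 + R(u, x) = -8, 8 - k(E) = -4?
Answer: -288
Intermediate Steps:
k(E) = 12 (k(E) = 8 - 1*(-4) = 8 + 4 = 12)
R(u, x) = -11 (R(u, x) = -3 - 8 = -11)
f(y, H) = 6*y (f(y, H) = y*6 = 6*y)
P = 288 (P = 6*(-12*(-4)) = 6*48 = 288)
-P = -1*288 = -288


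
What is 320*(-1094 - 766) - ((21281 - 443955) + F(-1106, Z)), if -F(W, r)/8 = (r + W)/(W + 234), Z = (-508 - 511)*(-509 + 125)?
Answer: -19195524/109 ≈ -1.7611e+5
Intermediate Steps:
Z = 391296 (Z = -1019*(-384) = 391296)
F(W, r) = -8*(W + r)/(234 + W) (F(W, r) = -8*(r + W)/(W + 234) = -8*(W + r)/(234 + W))
320*(-1094 - 766) - ((21281 - 443955) + F(-1106, Z)) = 320*(-1094 - 766) - ((21281 - 443955) + 8*(-1*(-1106) - 1*391296)/(234 - 1106)) = 320*(-1860) - (-422674 + 8*(1106 - 391296)/(-872)) = -595200 - (-422674 + 8*(-1/872)*(-390190)) = -595200 - (-422674 + 390190/109) = -595200 - 1*(-45681276/109) = -595200 + 45681276/109 = -19195524/109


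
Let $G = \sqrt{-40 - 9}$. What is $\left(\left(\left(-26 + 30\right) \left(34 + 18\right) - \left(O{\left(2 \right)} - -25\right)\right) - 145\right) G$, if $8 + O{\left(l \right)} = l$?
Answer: $308 i \approx 308.0 i$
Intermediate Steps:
$O{\left(l \right)} = -8 + l$
$G = 7 i$ ($G = \sqrt{-49} = 7 i \approx 7.0 i$)
$\left(\left(\left(-26 + 30\right) \left(34 + 18\right) - \left(O{\left(2 \right)} - -25\right)\right) - 145\right) G = \left(\left(\left(-26 + 30\right) \left(34 + 18\right) - \left(\left(-8 + 2\right) - -25\right)\right) - 145\right) 7 i = \left(\left(4 \cdot 52 - \left(-6 + 25\right)\right) - 145\right) 7 i = \left(\left(208 - 19\right) - 145\right) 7 i = \left(189 - 145\right) 7 i = 44 \cdot 7 i = 308 i$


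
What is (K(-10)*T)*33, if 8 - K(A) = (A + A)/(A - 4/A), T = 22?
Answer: 8591/2 ≈ 4295.5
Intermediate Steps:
K(A) = 8 - 2*A/(A - 4/A) (K(A) = 8 - (A + A)/(A - 4/A) = 8 - 2*A/(A - 4/A))
(K(-10)*T)*33 = ((2*(-16 + 3*(-10)²)/(-4 + (-10)²))*22)*33 = ((2*(-16 + 3*100)/(-4 + 100))*22)*33 = ((2*(-16 + 300)/96)*22)*33 = ((2*(1/96)*284)*22)*33 = ((71/12)*22)*33 = (781/6)*33 = 8591/2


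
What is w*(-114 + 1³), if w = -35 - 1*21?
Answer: 6328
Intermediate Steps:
w = -56 (w = -35 - 21 = -56)
w*(-114 + 1³) = -56*(-114 + 1³) = -56*(-114 + 1) = -56*(-113) = 6328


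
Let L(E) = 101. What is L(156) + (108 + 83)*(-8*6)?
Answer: -9067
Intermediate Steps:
L(156) + (108 + 83)*(-8*6) = 101 + (108 + 83)*(-8*6) = 101 + 191*(-48) = 101 - 9168 = -9067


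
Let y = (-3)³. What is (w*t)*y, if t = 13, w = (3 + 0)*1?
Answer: -1053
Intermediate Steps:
w = 3 (w = 3*1 = 3)
y = -27
(w*t)*y = (3*13)*(-27) = 39*(-27) = -1053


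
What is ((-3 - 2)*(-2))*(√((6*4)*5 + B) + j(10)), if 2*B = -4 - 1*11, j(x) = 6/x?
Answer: 6 + 75*√2 ≈ 112.07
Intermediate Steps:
B = -15/2 (B = (-4 - 1*11)/2 = (-4 - 11)/2 = (½)*(-15) = -15/2 ≈ -7.5000)
((-3 - 2)*(-2))*(√((6*4)*5 + B) + j(10)) = ((-3 - 2)*(-2))*(√((6*4)*5 - 15/2) + 6/10) = (-5*(-2))*(√(24*5 - 15/2) + 6*(⅒)) = 10*(√(120 - 15/2) + ⅗) = 10*(√(225/2) + ⅗) = 10*(15*√2/2 + ⅗) = 10*(⅗ + 15*√2/2) = 6 + 75*√2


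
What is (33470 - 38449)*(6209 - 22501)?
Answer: 81117868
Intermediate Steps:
(33470 - 38449)*(6209 - 22501) = -4979*(-16292) = 81117868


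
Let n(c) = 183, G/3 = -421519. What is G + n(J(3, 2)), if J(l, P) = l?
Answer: -1264374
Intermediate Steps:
G = -1264557 (G = 3*(-421519) = -1264557)
G + n(J(3, 2)) = -1264557 + 183 = -1264374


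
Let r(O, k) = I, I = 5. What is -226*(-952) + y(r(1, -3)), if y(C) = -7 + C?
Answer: 215150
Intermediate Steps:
r(O, k) = 5
-226*(-952) + y(r(1, -3)) = -226*(-952) + (-7 + 5) = 215152 - 2 = 215150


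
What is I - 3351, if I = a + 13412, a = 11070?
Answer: 21131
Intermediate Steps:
I = 24482 (I = 11070 + 13412 = 24482)
I - 3351 = 24482 - 3351 = 21131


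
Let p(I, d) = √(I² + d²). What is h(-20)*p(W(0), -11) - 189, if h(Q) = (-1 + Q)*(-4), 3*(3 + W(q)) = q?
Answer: -189 + 84*√130 ≈ 768.75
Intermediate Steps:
W(q) = -3 + q/3
h(Q) = 4 - 4*Q
h(-20)*p(W(0), -11) - 189 = (4 - 4*(-20))*√((-3 + (⅓)*0)² + (-11)²) - 189 = (4 + 80)*√((-3 + 0)² + 121) - 189 = 84*√((-3)² + 121) - 189 = 84*√(9 + 121) - 189 = 84*√130 - 189 = -189 + 84*√130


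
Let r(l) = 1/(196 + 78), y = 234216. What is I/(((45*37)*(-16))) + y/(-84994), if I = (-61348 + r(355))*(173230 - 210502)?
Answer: -369805497279437/4308345860 ≈ -85835.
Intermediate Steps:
r(l) = 1/274
I = 313259065236/137 (I = (-61348 + 1/274)*(173230 - 210502) = -16809351/274*(-37272) = 313259065236/137 ≈ 2.2866e+9)
I/(((45*37)*(-16))) + y/(-84994) = 313259065236/(137*(((45*37)*(-16)))) + 234216/(-84994) = 313259065236/(137*((1665*(-16)))) + 234216*(-1/84994) = (313259065236/137)/(-26640) - 117108/42497 = (313259065236/137)*(-1/26640) - 117108/42497 = -8701640701/101380 - 117108/42497 = -369805497279437/4308345860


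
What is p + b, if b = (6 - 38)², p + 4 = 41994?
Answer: 43014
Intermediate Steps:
p = 41990 (p = -4 + 41994 = 41990)
b = 1024 (b = (-32)² = 1024)
p + b = 41990 + 1024 = 43014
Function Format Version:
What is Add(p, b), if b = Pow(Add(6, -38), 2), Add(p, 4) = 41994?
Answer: 43014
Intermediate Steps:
p = 41990 (p = Add(-4, 41994) = 41990)
b = 1024 (b = Pow(-32, 2) = 1024)
Add(p, b) = Add(41990, 1024) = 43014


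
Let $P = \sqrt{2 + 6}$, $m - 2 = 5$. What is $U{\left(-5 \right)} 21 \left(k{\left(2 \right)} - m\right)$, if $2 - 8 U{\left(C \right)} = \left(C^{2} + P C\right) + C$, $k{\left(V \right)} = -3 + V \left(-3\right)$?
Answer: $756 - 420 \sqrt{2} \approx 162.03$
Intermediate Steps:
$m = 7$ ($m = 2 + 5 = 7$)
$P = 2 \sqrt{2}$ ($P = \sqrt{8} = 2 \sqrt{2} \approx 2.8284$)
$k{\left(V \right)} = -3 - 3 V$
$U{\left(C \right)} = \frac{1}{4} - \frac{C}{8} - \frac{C^{2}}{8} - \frac{C \sqrt{2}}{4}$ ($U{\left(C \right)} = \frac{1}{4} - \frac{\left(C^{2} + 2 \sqrt{2} C\right) + C}{8} = \frac{1}{4} - \frac{\left(C^{2} + 2 C \sqrt{2}\right) + C}{8} = \frac{1}{4} - \frac{C + C^{2} + 2 C \sqrt{2}}{8} = \frac{1}{4} - \left(\frac{C}{8} + \frac{C^{2}}{8} + \frac{C \sqrt{2}}{4}\right) = \frac{1}{4} - \frac{C}{8} - \frac{C^{2}}{8} - \frac{C \sqrt{2}}{4}$)
$U{\left(-5 \right)} 21 \left(k{\left(2 \right)} - m\right) = \left(\frac{1}{4} - - \frac{5}{8} - \frac{\left(-5\right)^{2}}{8} - - \frac{5 \sqrt{2}}{4}\right) 21 \left(\left(-3 - 6\right) - 7\right) = \left(\frac{1}{4} + \frac{5}{8} - \frac{25}{8} + \frac{5 \sqrt{2}}{4}\right) 21 \left(\left(-3 - 6\right) - 7\right) = \left(\frac{1}{4} + \frac{5}{8} - \frac{25}{8} + \frac{5 \sqrt{2}}{4}\right) 21 \left(-9 - 7\right) = \left(- \frac{9}{4} + \frac{5 \sqrt{2}}{4}\right) 21 \left(-16\right) = \left(- \frac{189}{4} + \frac{105 \sqrt{2}}{4}\right) \left(-16\right) = 756 - 420 \sqrt{2}$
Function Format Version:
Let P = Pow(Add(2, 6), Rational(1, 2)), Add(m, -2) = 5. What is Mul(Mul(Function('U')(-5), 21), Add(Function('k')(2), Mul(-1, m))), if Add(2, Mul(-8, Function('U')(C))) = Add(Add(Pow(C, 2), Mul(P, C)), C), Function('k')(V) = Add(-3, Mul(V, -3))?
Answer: Add(756, Mul(-420, Pow(2, Rational(1, 2)))) ≈ 162.03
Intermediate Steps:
m = 7 (m = Add(2, 5) = 7)
P = Mul(2, Pow(2, Rational(1, 2))) (P = Pow(8, Rational(1, 2)) = Mul(2, Pow(2, Rational(1, 2))) ≈ 2.8284)
Function('k')(V) = Add(-3, Mul(-3, V))
Function('U')(C) = Add(Rational(1, 4), Mul(Rational(-1, 8), C), Mul(Rational(-1, 8), Pow(C, 2)), Mul(Rational(-1, 4), C, Pow(2, Rational(1, 2)))) (Function('U')(C) = Add(Rational(1, 4), Mul(Rational(-1, 8), Add(Add(Pow(C, 2), Mul(Mul(2, Pow(2, Rational(1, 2))), C)), C))) = Add(Rational(1, 4), Mul(Rational(-1, 8), Add(Add(Pow(C, 2), Mul(2, C, Pow(2, Rational(1, 2)))), C))) = Add(Rational(1, 4), Mul(Rational(-1, 8), Add(C, Pow(C, 2), Mul(2, C, Pow(2, Rational(1, 2)))))) = Add(Rational(1, 4), Add(Mul(Rational(-1, 8), C), Mul(Rational(-1, 8), Pow(C, 2)), Mul(Rational(-1, 4), C, Pow(2, Rational(1, 2))))) = Add(Rational(1, 4), Mul(Rational(-1, 8), C), Mul(Rational(-1, 8), Pow(C, 2)), Mul(Rational(-1, 4), C, Pow(2, Rational(1, 2)))))
Mul(Mul(Function('U')(-5), 21), Add(Function('k')(2), Mul(-1, m))) = Mul(Mul(Add(Rational(1, 4), Mul(Rational(-1, 8), -5), Mul(Rational(-1, 8), Pow(-5, 2)), Mul(Rational(-1, 4), -5, Pow(2, Rational(1, 2)))), 21), Add(Add(-3, Mul(-3, 2)), Mul(-1, 7))) = Mul(Mul(Add(Rational(1, 4), Rational(5, 8), Mul(Rational(-1, 8), 25), Mul(Rational(5, 4), Pow(2, Rational(1, 2)))), 21), Add(Add(-3, -6), -7)) = Mul(Mul(Add(Rational(1, 4), Rational(5, 8), Rational(-25, 8), Mul(Rational(5, 4), Pow(2, Rational(1, 2)))), 21), Add(-9, -7)) = Mul(Mul(Add(Rational(-9, 4), Mul(Rational(5, 4), Pow(2, Rational(1, 2)))), 21), -16) = Mul(Add(Rational(-189, 4), Mul(Rational(105, 4), Pow(2, Rational(1, 2)))), -16) = Add(756, Mul(-420, Pow(2, Rational(1, 2))))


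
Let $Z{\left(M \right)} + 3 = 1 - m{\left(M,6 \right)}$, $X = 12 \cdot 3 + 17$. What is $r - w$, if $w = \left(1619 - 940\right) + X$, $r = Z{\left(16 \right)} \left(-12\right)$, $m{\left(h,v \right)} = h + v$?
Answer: $-444$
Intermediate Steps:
$X = 53$ ($X = 36 + 17 = 53$)
$Z{\left(M \right)} = -8 - M$ ($Z{\left(M \right)} = -3 - \left(5 + M\right) = -8 - M$)
$r = 288$ ($r = \left(-8 - 16\right) \left(-12\right) = \left(-24\right) \left(-12\right) = 288$)
$w = 732$ ($w = \left(1619 - 940\right) + 53 = 679 + 53 = 732$)
$r - w = 288 - 732 = -444$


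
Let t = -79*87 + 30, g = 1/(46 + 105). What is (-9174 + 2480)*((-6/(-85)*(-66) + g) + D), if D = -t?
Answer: -587533678636/12835 ≈ -4.5776e+7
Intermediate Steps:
g = 1/151 ≈ 0.0066225
t = -6843 (t = -6873 + 30 = -6843)
D = 6843 (D = -1*(-6843) = 6843)
(-9174 + 2480)*((-6/(-85)*(-66) + g) + D) = (-9174 + 2480)*((-6/(-85)*(-66) + 1/151) + 6843) = -6694*((-6*(-1/85)*(-66) + 1/151) + 6843) = -6694*(((6/85)*(-66) + 1/151) + 6843) = -6694*((-396/85 + 1/151) + 6843) = -6694*(-59711/12835 + 6843) = -6694*87770194/12835 = -587533678636/12835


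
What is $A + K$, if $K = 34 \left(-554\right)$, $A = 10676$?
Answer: $-8160$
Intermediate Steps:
$K = -18836$
$A + K = 10676 - 18836 = -8160$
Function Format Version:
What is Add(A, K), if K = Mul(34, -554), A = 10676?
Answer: -8160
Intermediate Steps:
K = -18836
Add(A, K) = Add(10676, -18836) = -8160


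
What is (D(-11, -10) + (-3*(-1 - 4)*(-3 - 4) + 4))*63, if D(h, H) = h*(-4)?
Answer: -3591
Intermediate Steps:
D(h, H) = -4*h
(D(-11, -10) + (-3*(-1 - 4)*(-3 - 4) + 4))*63 = (-4*(-11) + (-3*(-1 - 4)*(-3 - 4) + 4))*63 = (44 + (-(-15)*(-7) + 4))*63 = (44 + (-3*35 + 4))*63 = (44 + (-105 + 4))*63 = (44 - 101)*63 = -57*63 = -3591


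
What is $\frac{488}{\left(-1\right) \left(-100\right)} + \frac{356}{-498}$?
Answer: $\frac{25928}{6225} \approx 4.1651$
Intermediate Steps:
$\frac{488}{\left(-1\right) \left(-100\right)} + \frac{356}{-498} = \frac{488}{100} + 356 \left(- \frac{1}{498}\right) = 488 \cdot \frac{1}{100} - \frac{178}{249} = \frac{122}{25} - \frac{178}{249} = \frac{25928}{6225}$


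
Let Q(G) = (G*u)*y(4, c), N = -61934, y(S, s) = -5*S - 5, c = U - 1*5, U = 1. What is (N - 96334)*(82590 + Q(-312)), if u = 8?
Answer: -22947277320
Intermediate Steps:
c = -4 (c = 1 - 1*5 = 1 - 5 = -4)
y(S, s) = -5 - 5*S
Q(G) = -200*G (Q(G) = (G*8)*(-5 - 5*4) = (8*G)*(-5 - 20) = (8*G)*(-25) = -200*G)
(N - 96334)*(82590 + Q(-312)) = (-61934 - 96334)*(82590 - 200*(-312)) = -158268*(82590 + 62400) = -158268*144990 = -22947277320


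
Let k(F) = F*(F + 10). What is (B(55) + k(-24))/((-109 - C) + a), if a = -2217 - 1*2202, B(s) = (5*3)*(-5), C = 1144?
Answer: -261/5672 ≈ -0.046016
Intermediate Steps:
k(F) = F*(10 + F)
B(s) = -75 (B(s) = 15*(-5) = -75)
a = -4419 (a = -2217 - 2202 = -4419)
(B(55) + k(-24))/((-109 - C) + a) = (-75 - 24*(10 - 24))/((-109 - 1*1144) - 4419) = (-75 - 24*(-14))/((-109 - 1144) - 4419) = (-75 + 336)/(-1253 - 4419) = 261/(-5672) = 261*(-1/5672) = -261/5672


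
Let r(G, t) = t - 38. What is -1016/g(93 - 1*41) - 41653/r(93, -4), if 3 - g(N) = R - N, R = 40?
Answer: 194041/210 ≈ 924.00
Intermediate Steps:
r(G, t) = -38 + t
g(N) = -37 + N (g(N) = 3 - (40 - N) = 3 + (-40 + N) = -37 + N)
-1016/g(93 - 1*41) - 41653/r(93, -4) = -1016/(-37 + (93 - 1*41)) - 41653/(-38 - 4) = -1016/(-37 + (93 - 41)) - 41653/(-42) = -1016/(-37 + 52) - 41653*(-1/42) = -1016/15 + 41653/42 = 194041/210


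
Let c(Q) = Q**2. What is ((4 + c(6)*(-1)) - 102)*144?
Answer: -19296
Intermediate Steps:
((4 + c(6)*(-1)) - 102)*144 = ((4 + 6**2*(-1)) - 102)*144 = ((4 + 36*(-1)) - 102)*144 = ((4 - 36) - 102)*144 = (-32 - 102)*144 = -134*144 = -19296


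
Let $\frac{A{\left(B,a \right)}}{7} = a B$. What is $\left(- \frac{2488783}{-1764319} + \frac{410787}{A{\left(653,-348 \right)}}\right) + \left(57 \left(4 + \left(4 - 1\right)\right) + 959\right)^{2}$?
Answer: $\frac{1725226549429285013}{935505449284} \approx 1.8442 \cdot 10^{6}$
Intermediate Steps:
$A{\left(B,a \right)} = 7 B a$ ($A{\left(B,a \right)} = 7 a B = 7 B a$)
$\left(- \frac{2488783}{-1764319} + \frac{410787}{A{\left(653,-348 \right)}}\right) + \left(57 \left(4 + \left(4 - 1\right)\right) + 959\right)^{2} = \left(- \frac{2488783}{-1764319} + \frac{410787}{7 \cdot 653 \left(-348\right)}\right) + \left(57 \left(4 + \left(4 - 1\right)\right) + 959\right)^{2} = \left(\left(-2488783\right) \left(- \frac{1}{1764319}\right) + \frac{410787}{-1590708}\right) + \left(57 \left(4 + 3\right) + 959\right)^{2} = \left(\frac{2488783}{1764319} + 410787 \left(- \frac{1}{1590708}\right)\right) + \left(57 \cdot 7 + 959\right)^{2} = \left(\frac{2488783}{1764319} - \frac{136929}{530236}\right) + \left(399 + 959\right)^{2} = \frac{1078055906437}{935505449284} + 1358^{2} = \frac{1078055906437}{935505449284} + 1844164 = \frac{1725226549429285013}{935505449284}$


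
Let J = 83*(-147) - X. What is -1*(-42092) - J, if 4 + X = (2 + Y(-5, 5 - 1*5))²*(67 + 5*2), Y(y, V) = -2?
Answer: 54289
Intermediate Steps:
X = -4 (X = -4 + (2 - 2)²*(67 + 5*2) = -4 + 0²*(67 + 10) = -4 + 0*77 = -4 + 0 = -4)
J = -12197 (J = 83*(-147) - 1*(-4) = -12201 + 4 = -12197)
-1*(-42092) - J = -1*(-42092) - 1*(-12197) = 42092 + 12197 = 54289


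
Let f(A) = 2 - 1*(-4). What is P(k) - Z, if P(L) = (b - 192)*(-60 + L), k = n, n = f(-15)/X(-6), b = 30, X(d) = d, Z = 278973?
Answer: -269091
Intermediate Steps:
f(A) = 6 (f(A) = 2 + 4 = 6)
n = -1 (n = 6/(-6) = 6*(-1/6) = -1)
k = -1
P(L) = 9720 - 162*L (P(L) = (30 - 192)*(-60 + L) = -162*(-60 + L) = 9720 - 162*L)
P(k) - Z = (9720 - 162*(-1)) - 1*278973 = (9720 + 162) - 278973 = 9882 - 278973 = -269091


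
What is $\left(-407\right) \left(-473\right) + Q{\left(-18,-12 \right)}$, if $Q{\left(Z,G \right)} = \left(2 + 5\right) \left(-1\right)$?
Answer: $192504$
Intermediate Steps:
$Q{\left(Z,G \right)} = -7$ ($Q{\left(Z,G \right)} = 7 \left(-1\right) = -7$)
$\left(-407\right) \left(-473\right) + Q{\left(-18,-12 \right)} = \left(-407\right) \left(-473\right) - 7 = 192511 - 7 = 192504$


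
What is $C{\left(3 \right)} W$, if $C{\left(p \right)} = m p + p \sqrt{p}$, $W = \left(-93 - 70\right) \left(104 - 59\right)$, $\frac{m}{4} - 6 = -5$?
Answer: $-88020 - 22005 \sqrt{3} \approx -1.2613 \cdot 10^{5}$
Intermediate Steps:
$m = 4$ ($m = 24 + 4 \left(-5\right) = 24 - 20 = 4$)
$W = -7335$ ($W = \left(-163\right) 45 = -7335$)
$C{\left(p \right)} = p^{\frac{3}{2}} + 4 p$ ($C{\left(p \right)} = 4 p + p \sqrt{p} = 4 p + p^{\frac{3}{2}} = p^{\frac{3}{2}} + 4 p$)
$C{\left(3 \right)} W = \left(3^{\frac{3}{2}} + 4 \cdot 3\right) \left(-7335\right) = \left(3 \sqrt{3} + 12\right) \left(-7335\right) = \left(12 + 3 \sqrt{3}\right) \left(-7335\right) = -88020 - 22005 \sqrt{3}$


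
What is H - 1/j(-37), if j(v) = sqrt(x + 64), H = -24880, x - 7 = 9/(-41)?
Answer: -24880 - sqrt(118982)/2902 ≈ -24880.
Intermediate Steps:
x = 278/41 (x = 7 + 9/(-41) = 7 + 9*(-1/41) = 7 - 9/41 = 278/41 ≈ 6.7805)
j(v) = sqrt(118982)/41 (j(v) = sqrt(278/41 + 64) = sqrt(2902/41) = sqrt(118982)/41)
H - 1/j(-37) = -24880 - 1/(sqrt(118982)/41) = -24880 - sqrt(118982)/2902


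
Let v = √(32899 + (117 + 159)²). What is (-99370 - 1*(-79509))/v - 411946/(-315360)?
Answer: 205973/157680 - 19861*√4363/21815 ≈ -58.830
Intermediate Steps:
v = 5*√4363 (v = √(32899 + 276²) = √(32899 + 76176) = √109075 = 5*√4363 ≈ 330.27)
(-99370 - 1*(-79509))/v - 411946/(-315360) = (-99370 - 1*(-79509))/((5*√4363)) - 411946/(-315360) = (-99370 + 79509)*(√4363/21815) - 411946*(-1/315360) = -19861*√4363/21815 + 205973/157680 = 205973/157680 - 19861*√4363/21815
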